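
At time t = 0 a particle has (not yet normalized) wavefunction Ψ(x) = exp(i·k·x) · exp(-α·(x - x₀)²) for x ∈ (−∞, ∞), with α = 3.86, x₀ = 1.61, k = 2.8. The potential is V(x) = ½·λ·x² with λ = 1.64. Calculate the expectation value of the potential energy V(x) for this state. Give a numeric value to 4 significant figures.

⟨V⟩ = ∫ V(x)·|Ψ|² dx / ∫|Ψ|² dx.
Gaussian moments (u = x − x₀): ∫u^(2j)·e^(−2αu²) du = (2j−1)!!/(4α)^j · √(π/(2α)), odd powers integrate to 0; here √(π/(2α)) = 0.63792.
State is unnormalized: ∫|Ψ|² dx = 0.63792, and ∫Ψ*·V(x)·Ψ dx = 1.3898, so ⟨V⟩ = 1.3898 / 0.63792.
⟨V⟩ = 2.1786.

2.179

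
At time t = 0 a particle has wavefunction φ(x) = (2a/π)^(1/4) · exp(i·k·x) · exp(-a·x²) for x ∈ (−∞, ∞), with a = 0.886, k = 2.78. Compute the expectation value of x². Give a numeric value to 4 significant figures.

0.2822

⟨x²⟩ = ∫ x²·|φ|² dx (integrals over the domain).
Gaussian moments: ∫x^(2j)·e^(−2ax²) dx = (2j−1)!!/(4a)^j · √(π/(2a)), odd powers integrate to 0; here √(π/(2a)) = 1.3315.
⟨x²⟩ = 0.28217.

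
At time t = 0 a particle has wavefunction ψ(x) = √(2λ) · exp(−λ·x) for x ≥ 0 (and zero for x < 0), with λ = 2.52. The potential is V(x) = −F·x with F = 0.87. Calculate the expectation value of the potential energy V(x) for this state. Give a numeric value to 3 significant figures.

⟨V⟩ = ∫ V(x)·|ψ|² dx.
Every integrand reduces to terms xʲ·e^(−2λx) on [0, ∞); use ∫₀^∞ xʲ·e^(−2λx) dx = j!/(2λ)^(j+1).
⟨V⟩ = -0.17262.

-0.173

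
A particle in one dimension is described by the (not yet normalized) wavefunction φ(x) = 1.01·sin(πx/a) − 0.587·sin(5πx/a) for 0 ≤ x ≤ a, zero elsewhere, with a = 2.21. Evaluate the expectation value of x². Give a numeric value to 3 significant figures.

1.41

⟨x²⟩ = ∫ x²·|φ|² dx / ∫|φ|² dx (integrals over the domain).
On 0 ≤ x ≤ a (j ≠ l): ∫sin²(jπx/a) dx = a/2, ∫sin(jπx/a)·sin(lπx/a) dx = 0; diagonal moments ∫x·sin²(jπx/a) dx = a²/4, ∫x²·sin²(jπx/a) dx = a³·(1/6 − 1/(4j²π²)); cross terms ∫x·sin(jπx/a)·sin(lπx/a) dx = 0 for j + l even and −4jla²/(π²(j² − l²)²) for j + l odd, ∫x²·sin(jπx/a)·sin(lπx/a) dx = (−1)^(j+l)·4jla³/(π²(j² − l²)²); higher powers the same way via product-to-sum and parts.
State is unnormalized: ∫|φ|² dx = 1.5080, and ∫φ*·x²·φ dx = 2.1273, so ⟨x²⟩ = 2.1273 / 1.5080.
⟨x²⟩ = 1.4107.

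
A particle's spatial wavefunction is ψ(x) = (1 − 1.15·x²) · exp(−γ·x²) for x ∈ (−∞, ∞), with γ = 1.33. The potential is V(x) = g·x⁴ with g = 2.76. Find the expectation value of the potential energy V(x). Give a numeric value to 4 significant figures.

0.1958

⟨V⟩ = ∫ V(x)·|ψ|² dx / ∫|ψ|² dx.
Expand each integrand as polynomial × e^(−2γx²) and use ∫x^(2j)·e^(−2γx²) dx = (2j−1)!!/(4γ)^j · √(π/(2γ)), odd powers → 0; here √(π/(2γ)) = 1.0868.
State is unnormalized: ∫|ψ|² dx = 0.76927, and ∫ψ*·V(x)·ψ dx = 0.15064, so ⟨V⟩ = 0.15064 / 0.76927.
⟨V⟩ = 0.19582.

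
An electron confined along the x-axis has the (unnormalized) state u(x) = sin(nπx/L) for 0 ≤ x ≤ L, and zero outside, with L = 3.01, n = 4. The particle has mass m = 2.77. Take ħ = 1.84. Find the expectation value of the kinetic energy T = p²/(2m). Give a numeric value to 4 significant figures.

10.65

T = −(ħ²/2m) d²/dx², so ⟨T⟩ = −(ħ²/2m) ∫ u*·u'' dx / ∫|u|² dx; with m = 2.77.
d/dx sin(nπx/L) = (nπ/L)·cos(nπx/L) and d²/dx² sin(nπx/L) = −(nπ/L)²·sin(nπx/L); on 0 ≤ x ≤ L, ∫sin²(nπx/L) dx = L/2 and ∫sin(nπx/L)·cos(nπx/L) dx = 0.
State is unnormalized: ∫|u|² dx = 1.5050, and ∫u*·(−ħ²/2m · u'') dx = 16.031, so ⟨T⟩ = 16.031 / 1.5050.
⟨T⟩ = 10.652.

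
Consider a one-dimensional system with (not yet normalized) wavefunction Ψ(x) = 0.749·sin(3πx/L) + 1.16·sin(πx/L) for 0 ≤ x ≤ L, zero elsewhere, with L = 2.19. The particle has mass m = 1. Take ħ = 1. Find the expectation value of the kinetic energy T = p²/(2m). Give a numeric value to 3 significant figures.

T = −(ħ²/2m) d²/dx², so ⟨T⟩ = −(ħ²/2m) ∫ Ψ*·Ψ'' dx / ∫|Ψ|² dx; with m = 1.
d²/dx² sin(jπx/L) = −(jπ/L)²·sin(jπx/L); on 0 ≤ x ≤ L, ∫sin²(jπx/L) dx = L/2 and ∫sin(jπx/L)·sin(lπx/L) dx = 0 for j ≠ l, so only diagonal terms survive in ∫|Ψ|² and ∫Ψ·Ψ″; ∫Ψ·Ψ′ dx = [Ψ²/2] between the walls = 0.
State is unnormalized: ∫|Ψ|² dx = 2.0877, and ∫Ψ*·(−ħ²/2m · Ψ'') dx = 7.2046, so ⟨T⟩ = 7.2046 / 2.0877.
⟨T⟩ = 3.4509.

3.45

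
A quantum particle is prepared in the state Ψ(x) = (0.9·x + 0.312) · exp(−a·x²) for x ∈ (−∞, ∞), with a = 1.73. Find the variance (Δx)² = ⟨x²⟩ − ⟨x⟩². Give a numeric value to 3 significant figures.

0.159

Compute ⟨x⟩ and ⟨x²⟩ separately, then (Δx)² = ⟨x²⟩ − ⟨x⟩².
Expand each integrand as polynomial × e^(−2ax²) and use ∫x^(2j)·e^(−2ax²) dx = (2j−1)!!/(4a)^j · √(π/(2a)), odd powers → 0; here √(π/(2a)) = 0.95288.
Normalization: ∫|Ψ|² dx = 0.20429.
⟨x⟩ = 0.37853 and ⟨x²⟩ = 0.30230.
(Δx)² = 0.30230 − (0.37853)² = 0.15901.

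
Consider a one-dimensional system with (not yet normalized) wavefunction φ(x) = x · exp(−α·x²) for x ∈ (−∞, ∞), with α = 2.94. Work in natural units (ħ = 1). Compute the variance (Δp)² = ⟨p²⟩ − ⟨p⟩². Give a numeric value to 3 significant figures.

Compute ⟨p⟩ and ⟨p²⟩ separately; (Δp)² = ⟨p²⟩ − ⟨p⟩².
Expand each integrand as polynomial × e^(−2αx²) and use ∫x^(2j)·e^(−2αx²) dx = (2j−1)!!/(4α)^j · √(π/(2α)), odd powers → 0; here √(π/(2α)) = 0.73095. Differentiate with the product rule, d/dx e^(−αx²) = −2αx·e^(−αx²).
Normalization: ∫|φ|² dx = 0.062155.
⟨p⟩ = 0.0000 and ⟨p²⟩ = 8.8200.
(Δp)² = 8.8200 − (0.0000)² = 8.8200.

8.82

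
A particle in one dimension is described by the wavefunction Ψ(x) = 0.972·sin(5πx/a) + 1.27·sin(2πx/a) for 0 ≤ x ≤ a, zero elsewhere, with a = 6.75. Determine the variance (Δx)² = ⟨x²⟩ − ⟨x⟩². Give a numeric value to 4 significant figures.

3.385

Compute ⟨x⟩ and ⟨x²⟩ separately, then (Δx)² = ⟨x²⟩ − ⟨x⟩².
On 0 ≤ x ≤ a (j ≠ l): ∫sin²(jπx/a) dx = a/2, ∫sin(jπx/a)·sin(lπx/a) dx = 0; diagonal moments ∫x·sin²(jπx/a) dx = a²/4, ∫x²·sin²(jπx/a) dx = a³·(1/6 − 1/(4j²π²)); cross terms ∫x·sin(jπx/a)·sin(lπx/a) dx = 0 for j + l even and −4jla²/(π²(j² − l²)²) for j + l odd, ∫x²·sin(jπx/a)·sin(lπx/a) dx = (−1)^(j+l)·4jla³/(π²(j² − l²)²); higher powers the same way via product-to-sum and parts.
Normalization: ∫|Ψ|² dx = 8.6322.
⟨x⟩ = 3.2552 and ⟨x²⟩ = 13.981.
(Δx)² = 13.981 − (3.2552)² = 3.3845.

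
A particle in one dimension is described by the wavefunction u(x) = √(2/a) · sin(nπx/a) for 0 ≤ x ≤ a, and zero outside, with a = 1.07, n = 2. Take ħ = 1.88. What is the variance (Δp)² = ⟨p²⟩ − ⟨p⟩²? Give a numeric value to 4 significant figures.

Compute ⟨p⟩ and ⟨p²⟩ separately; (Δp)² = ⟨p²⟩ − ⟨p⟩².
d/dx sin(nπx/a) = (nπ/a)·cos(nπx/a) and d²/dx² sin(nπx/a) = −(nπ/a)²·sin(nπx/a); on 0 ≤ x ≤ a, ∫sin²(nπx/a) dx = a/2 and ∫sin(nπx/a)·cos(nπx/a) dx = 0.
⟨p⟩ = 0.0000 and ⟨p²⟩ = 121.87.
(Δp)² = 121.87 − (0.0000)² = 121.87.

121.9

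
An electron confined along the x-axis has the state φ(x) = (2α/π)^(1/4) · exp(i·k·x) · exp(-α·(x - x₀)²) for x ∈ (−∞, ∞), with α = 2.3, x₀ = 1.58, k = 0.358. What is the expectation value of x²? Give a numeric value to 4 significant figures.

2.605

⟨x²⟩ = ∫ x²·|φ|² dx (integrals over the domain).
Gaussian moments (u = x − x₀): ∫u^(2j)·e^(−2αu²) du = (2j−1)!!/(4α)^j · √(π/(2α)), odd powers integrate to 0; here √(π/(2α)) = 0.82641.
⟨x²⟩ = 2.6051.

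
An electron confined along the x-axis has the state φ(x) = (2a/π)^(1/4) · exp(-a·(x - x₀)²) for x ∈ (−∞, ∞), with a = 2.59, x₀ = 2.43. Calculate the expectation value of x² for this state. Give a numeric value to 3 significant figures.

6.00

⟨x²⟩ = ∫ x²·|φ|² dx (integrals over the domain).
Gaussian moments (u = x − x₀): ∫u^(2j)·e^(−2au²) du = (2j−1)!!/(4a)^j · √(π/(2a)), odd powers integrate to 0; here √(π/(2a)) = 0.77877.
⟨x²⟩ = 6.0014.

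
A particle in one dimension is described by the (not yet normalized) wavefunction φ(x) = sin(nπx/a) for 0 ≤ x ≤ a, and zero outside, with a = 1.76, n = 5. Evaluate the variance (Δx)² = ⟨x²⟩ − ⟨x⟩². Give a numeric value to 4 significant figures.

0.2519

Compute ⟨x⟩ and ⟨x²⟩ separately, then (Δx)² = ⟨x²⟩ − ⟨x⟩².
With sin²θ = (1 − cos2θ)/2 on 0 ≤ x ≤ a: ∫sin²(nπx/a) dx = a/2, ∫x·sin²(nπx/a) dx = a²/4, ∫x²·sin²(nπx/a) dx = a³·(1/6 − 1/(4n²π²)); higher powers xᵏ the same way, integrating xᵏ·cos(2nπx/a) by parts.
Normalization: ∫|φ|² dx = 0.88000.
⟨x⟩ = 0.88000 and ⟨x²⟩ = 1.0263.
(Δx)² = 1.0263 − (0.88000)² = 0.25186.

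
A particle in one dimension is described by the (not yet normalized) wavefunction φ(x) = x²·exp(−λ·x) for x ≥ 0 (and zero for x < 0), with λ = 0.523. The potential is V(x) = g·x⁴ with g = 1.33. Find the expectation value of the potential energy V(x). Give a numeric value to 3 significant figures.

1.87e+03

⟨V⟩ = ∫ V(x)·|φ|² dx / ∫|φ|² dx.
Every integrand reduces to terms xʲ·e^(−2λx) on [0, ∞); use ∫₀^∞ xʲ·e^(−2λx) dx = j!/(2λ)^(j+1).
State is unnormalized: ∫|φ|² dx = 19.167, and ∫φ*·V(x)·φ dx = 35776., so ⟨V⟩ = 35776. / 19.167.
⟨V⟩ = 1866.5.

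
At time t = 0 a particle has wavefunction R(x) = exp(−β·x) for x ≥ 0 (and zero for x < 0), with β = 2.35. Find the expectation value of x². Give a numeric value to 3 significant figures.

0.0905

⟨x²⟩ = ∫ x²·|R|² dx / ∫|R|² dx (integrals over the domain).
Every integrand reduces to terms xʲ·e^(−2βx) on [0, ∞); use ∫₀^∞ xʲ·e^(−2βx) dx = j!/(2β)^(j+1).
State is unnormalized: ∫|R|² dx = 0.21277, and ∫R*·x²·R dx = 0.019264, so ⟨x²⟩ = 0.019264 / 0.21277.
⟨x²⟩ = 0.090539.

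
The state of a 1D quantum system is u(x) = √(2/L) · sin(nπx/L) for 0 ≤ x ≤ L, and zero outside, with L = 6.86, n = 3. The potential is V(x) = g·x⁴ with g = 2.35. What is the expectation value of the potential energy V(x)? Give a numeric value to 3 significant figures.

⟨V⟩ = ∫ V(x)·|u|² dx.
With sin²θ = (1 − cos2θ)/2 on 0 ≤ x ≤ L: ∫sin²(nπx/L) dx = L/2, ∫x·sin²(nπx/L) dx = L²/4, ∫x²·sin²(nπx/L) dx = L³·(1/6 − 1/(4n²π²)); higher powers xᵏ the same way, integrating xᵏ·cos(2nπx/L) by parts.
⟨V⟩ = 983.26.

983.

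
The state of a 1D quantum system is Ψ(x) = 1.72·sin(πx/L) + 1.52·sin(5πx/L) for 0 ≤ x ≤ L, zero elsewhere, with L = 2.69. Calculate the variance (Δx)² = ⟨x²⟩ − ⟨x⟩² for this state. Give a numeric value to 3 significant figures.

0.441

Compute ⟨x⟩ and ⟨x²⟩ separately, then (Δx)² = ⟨x²⟩ − ⟨x⟩².
On 0 ≤ x ≤ L (j ≠ l): ∫sin²(jπx/L) dx = L/2, ∫sin(jπx/L)·sin(lπx/L) dx = 0; diagonal moments ∫x·sin²(jπx/L) dx = L²/4, ∫x²·sin²(jπx/L) dx = L³·(1/6 − 1/(4j²π²)); cross terms ∫x·sin(jπx/L)·sin(lπx/L) dx = 0 for j + l even and −4jlL²/(π²(j² − l²)²) for j + l odd, ∫x²·sin(jπx/L)·sin(lπx/L) dx = (−1)^(j+l)·4jlL³/(π²(j² − l²)²); higher powers the same way via product-to-sum and parts.
Normalization: ∫|Ψ|² dx = 7.0865.
⟨x⟩ = 1.3450 and ⟨x²⟩ = 2.2503.
(Δx)² = 2.2503 − (1.3450)² = 0.44127.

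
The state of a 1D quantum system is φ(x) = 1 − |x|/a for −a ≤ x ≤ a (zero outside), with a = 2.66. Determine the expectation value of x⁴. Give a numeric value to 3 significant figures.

⟨x⁴⟩ = ∫ x⁴·|φ|² dx / ∫|φ|² dx (integrals over the domain).
φ is even, so ∫ over [−a, a] = 2∫₀ᵃ with φ = 1 − x/a there: ∫₀ᵃ (1 − x/a)² dx = a/3, ∫₀ᵃ x²(1 − x/a)² dx = a³/30, ∫₀ᵃ x⁴(1 − x/a)² dx = a⁵/105.
State is unnormalized: ∫|φ|² dx = 1.7733, and ∫φ*·x⁴·φ dx = 2.5366, so ⟨x⁴⟩ = 2.5366 / 1.7733.
⟨x⁴⟩ = 1.4304.

1.43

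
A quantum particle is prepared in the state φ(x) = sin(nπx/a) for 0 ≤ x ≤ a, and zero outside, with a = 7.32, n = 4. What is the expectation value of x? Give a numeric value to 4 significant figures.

⟨x⟩ = ∫ x·|φ|² dx / ∫|φ|² dx (integrals over the domain).
With sin²θ = (1 − cos2θ)/2 on 0 ≤ x ≤ a: ∫sin²(nπx/a) dx = a/2, ∫x·sin²(nπx/a) dx = a²/4, ∫x²·sin²(nπx/a) dx = a³·(1/6 − 1/(4n²π²)); higher powers xᵏ the same way, integrating xᵏ·cos(2nπx/a) by parts.
State is unnormalized: ∫|φ|² dx = 3.6600, and ∫φ*·x·φ dx = 13.396, so ⟨x⟩ = 13.396 / 3.6600.
⟨x⟩ = 3.6600.

3.660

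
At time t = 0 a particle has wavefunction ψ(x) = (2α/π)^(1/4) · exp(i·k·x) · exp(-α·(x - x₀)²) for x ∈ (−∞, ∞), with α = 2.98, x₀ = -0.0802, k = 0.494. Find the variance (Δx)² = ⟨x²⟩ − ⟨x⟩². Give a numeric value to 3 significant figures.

Compute ⟨x⟩ and ⟨x²⟩ separately, then (Δx)² = ⟨x²⟩ − ⟨x⟩².
Gaussian moments (u = x − x₀): ∫u^(2j)·e^(−2αu²) du = (2j−1)!!/(4α)^j · √(π/(2α)), odd powers integrate to 0; here √(π/(2α)) = 0.72603.
⟨x⟩ = -0.080200 and ⟨x²⟩ = 0.090325.
(Δx)² = 0.090325 − (-0.080200)² = 0.083893.

0.0839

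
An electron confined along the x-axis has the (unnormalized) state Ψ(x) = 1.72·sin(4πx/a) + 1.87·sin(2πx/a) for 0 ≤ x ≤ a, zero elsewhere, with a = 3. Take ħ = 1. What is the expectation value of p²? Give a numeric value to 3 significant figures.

10.4

p² Ψ = −ħ² d²Ψ/dx²; ⟨p²⟩ = −ħ² ∫ Ψ*·Ψ'' dx / ∫|Ψ|² dx.
d²/dx² sin(jπx/a) = −(jπ/a)²·sin(jπx/a); on 0 ≤ x ≤ a, ∫sin²(jπx/a) dx = a/2 and ∫sin(jπx/a)·sin(lπx/a) dx = 0 for j ≠ l, so only diagonal terms survive in ∫|Ψ|² and ∫Ψ·Ψ″; ∫Ψ·Ψ′ dx = [Ψ²/2] between the walls = 0.
State is unnormalized: ∫|Ψ|² dx = 9.6830, and ∫Ψ*·(−ħ² Ψ'') dx = 100.87, so ⟨p²⟩ = 100.87 / 9.6830.
⟨p²⟩ = 10.417.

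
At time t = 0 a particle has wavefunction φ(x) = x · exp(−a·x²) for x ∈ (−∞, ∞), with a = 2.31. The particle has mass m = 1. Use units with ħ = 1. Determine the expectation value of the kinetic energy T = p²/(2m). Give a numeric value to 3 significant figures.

T = −(ħ²/2m) d²/dx², so ⟨T⟩ = −(ħ²/2m) ∫ φ*·φ'' dx / ∫|φ|² dx; with m = 1.
Expand each integrand as polynomial × e^(−2ax²) and use ∫x^(2j)·e^(−2ax²) dx = (2j−1)!!/(4a)^j · √(π/(2a)), odd powers → 0; here √(π/(2a)) = 0.82462. Differentiate with the product rule, d/dx e^(−ax²) = −2ax·e^(−ax²).
State is unnormalized: ∫|φ|² dx = 0.089245, and ∫φ*·(−ħ²/2m · φ'') dx = 0.30923, so ⟨T⟩ = 0.30923 / 0.089245.
⟨T⟩ = 3.4650.

3.47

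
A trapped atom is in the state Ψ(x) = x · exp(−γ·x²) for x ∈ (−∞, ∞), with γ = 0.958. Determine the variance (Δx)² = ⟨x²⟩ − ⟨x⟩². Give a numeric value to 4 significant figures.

0.7829

Compute ⟨x⟩ and ⟨x²⟩ separately, then (Δx)² = ⟨x²⟩ − ⟨x⟩².
Expand each integrand as polynomial × e^(−2γx²) and use ∫x^(2j)·e^(−2γx²) dx = (2j−1)!!/(4γ)^j · √(π/(2γ)), odd powers → 0; here √(π/(2γ)) = 1.2805.
Normalization: ∫|Ψ|² dx = 0.33416.
⟨x⟩ = 0.0000 and ⟨x²⟩ = 0.78288.
(Δx)² = 0.78288 − (0.0000)² = 0.78288.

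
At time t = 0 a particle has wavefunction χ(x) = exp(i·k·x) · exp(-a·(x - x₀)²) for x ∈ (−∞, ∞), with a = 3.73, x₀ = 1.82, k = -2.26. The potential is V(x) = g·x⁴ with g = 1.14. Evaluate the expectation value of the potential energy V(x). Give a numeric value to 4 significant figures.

⟨V⟩ = ∫ V(x)·|χ|² dx / ∫|χ|² dx.
Gaussian moments (u = x − x₀): ∫u^(2j)·e^(−2au²) du = (2j−1)!!/(4a)^j · √(π/(2a)), odd powers integrate to 0; here √(π/(2a)) = 0.64894.
State is unnormalized: ∫|χ|² dx = 0.64894, and ∫χ*·V(x)·χ dx = 9.1124, so ⟨V⟩ = 9.1124 / 0.64894.
⟨V⟩ = 14.042.

14.04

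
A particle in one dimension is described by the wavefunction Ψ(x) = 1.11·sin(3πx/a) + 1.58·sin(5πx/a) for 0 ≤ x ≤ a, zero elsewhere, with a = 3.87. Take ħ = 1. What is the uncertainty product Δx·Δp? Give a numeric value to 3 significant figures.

4.93

Δx = √(⟨x²⟩−⟨x⟩²), Δp = √(⟨p²⟩−⟨p⟩²).
On 0 ≤ x ≤ a (j ≠ l): ∫sin²(jπx/a) dx = a/2, ∫sin(jπx/a)·sin(lπx/a) dx = 0; diagonal moments ∫x·sin²(jπx/a) dx = a²/4, ∫x²·sin²(jπx/a) dx = a³·(1/6 − 1/(4j²π²)); cross terms ∫x·sin(jπx/a)·sin(lπx/a) dx = 0 for j + l even and −4jla²/(π²(j² − l²)²) for j + l odd, ∫x²·sin(jπx/a)·sin(lπx/a) dx = (−1)^(j+l)·4jla³/(π²(j² − l²)²); higher powers the same way via product-to-sum and parts. d²/dx² sin(jπx/a) = −(jπ/a)²·sin(jπx/a); on 0 ≤ x ≤ a, ∫sin²(jπx/a) dx = a/2 and ∫sin(jπx/a)·sin(lπx/a) dx = 0 for j ≠ l, so only diagonal terms survive in ∫|Ψ|² and ∫Ψ·Ψ″; ∫Ψ·Ψ′ dx = [Ψ²/2] between the walls = 0.
Normalization: ∫|Ψ|² dx = 7.2146.
⟨x⟩ = 1.9350, ⟨x²⟩ = 5.6133 ⇒ Δx = 1.3671.
⟨p⟩ = 0.0000, ⟨p²⟩ = 12.990 ⇒ Δp = 3.6042.
Δx·Δp = 4.9275.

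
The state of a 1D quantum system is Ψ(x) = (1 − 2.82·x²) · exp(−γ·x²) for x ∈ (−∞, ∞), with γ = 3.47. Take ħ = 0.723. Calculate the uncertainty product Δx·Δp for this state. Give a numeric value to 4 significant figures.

0.4150

Δx = √(⟨x²⟩−⟨x⟩²), Δp = √(⟨p²⟩−⟨p⟩²).
Expand each integrand as polynomial × e^(−2γx²) and use ∫x^(2j)·e^(−2γx²) dx = (2j−1)!!/(4γ)^j · √(π/(2γ)), odd powers → 0; here √(π/(2γ)) = 0.67281. Differentiate with the product rule, d/dx e^(−γx²) = −2γx·e^(−γx²).
Normalization: ∫|Ψ|² dx = 0.48274.
⟨x⟩ = 0.0000, ⟨x²⟩ = 0.040181 ⇒ Δx = 0.20045.
⟨p⟩ = 0.0000, ⟨p²⟩ = 4.2858 ⇒ Δp = 2.0702.
Δx·Δp = 0.41498.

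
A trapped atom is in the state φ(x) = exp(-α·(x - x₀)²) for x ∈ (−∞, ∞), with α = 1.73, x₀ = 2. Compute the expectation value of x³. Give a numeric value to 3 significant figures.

8.87

⟨x³⟩ = ∫ x³·|φ|² dx / ∫|φ|² dx (integrals over the domain).
Gaussian moments (u = x − x₀): ∫u^(2j)·e^(−2αu²) du = (2j−1)!!/(4α)^j · √(π/(2α)), odd powers integrate to 0; here √(π/(2α)) = 0.95288.
State is unnormalized: ∫|φ|² dx = 0.95288, and ∫φ*·x³·φ dx = 8.4492, so ⟨x³⟩ = 8.4492 / 0.95288.
⟨x³⟩ = 8.8671.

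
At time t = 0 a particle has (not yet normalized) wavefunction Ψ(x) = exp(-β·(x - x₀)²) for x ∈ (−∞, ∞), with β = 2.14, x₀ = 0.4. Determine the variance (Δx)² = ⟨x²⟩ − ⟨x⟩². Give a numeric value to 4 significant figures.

0.1168

Compute ⟨x⟩ and ⟨x²⟩ separately, then (Δx)² = ⟨x²⟩ − ⟨x⟩².
Gaussian moments (u = x − x₀): ∫u^(2j)·e^(−2βu²) du = (2j−1)!!/(4β)^j · √(π/(2β)), odd powers integrate to 0; here √(π/(2β)) = 0.85675.
Normalization: ∫|Ψ|² dx = 0.85675.
⟨x⟩ = 0.40000 and ⟨x²⟩ = 0.27682.
(Δx)² = 0.27682 − (0.40000)² = 0.11682.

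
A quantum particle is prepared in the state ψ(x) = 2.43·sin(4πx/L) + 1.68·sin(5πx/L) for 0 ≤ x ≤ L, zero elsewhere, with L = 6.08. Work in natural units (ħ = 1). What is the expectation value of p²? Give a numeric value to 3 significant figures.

p² ψ = −ħ² d²ψ/dx²; ⟨p²⟩ = −ħ² ∫ ψ*·ψ'' dx / ∫|ψ|² dx.
d²/dx² sin(jπx/L) = −(jπ/L)²·sin(jπx/L); on 0 ≤ x ≤ L, ∫sin²(jπx/L) dx = L/2 and ∫sin(jπx/L)·sin(lπx/L) dx = 0 for j ≠ l, so only diagonal terms survive in ∫|ψ|² and ∫ψ·ψ″; ∫ψ·ψ′ dx = [ψ²/2] between the walls = 0.
State is unnormalized: ∫|ψ|² dx = 26.531, and ∫ψ*·(−ħ² ψ'') dx = 133.95, so ⟨p²⟩ = 133.95 / 26.531.
⟨p²⟩ = 5.0489.

5.05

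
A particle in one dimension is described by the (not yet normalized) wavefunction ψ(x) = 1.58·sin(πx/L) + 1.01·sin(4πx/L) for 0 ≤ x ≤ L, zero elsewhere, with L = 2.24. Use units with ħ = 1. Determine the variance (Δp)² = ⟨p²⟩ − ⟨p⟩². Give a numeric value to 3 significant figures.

Compute ⟨p⟩ and ⟨p²⟩ separately; (Δp)² = ⟨p²⟩ − ⟨p⟩².
d²/dx² sin(jπx/L) = −(jπ/L)²·sin(jπx/L); on 0 ≤ x ≤ L, ∫sin²(jπx/L) dx = L/2 and ∫sin(jπx/L)·sin(lπx/L) dx = 0 for j ≠ l, so only diagonal terms survive in ∫|ψ|² and ∫ψ·ψ″; ∫ψ·ψ′ dx = [ψ²/2] between the walls = 0.
Normalization: ∫|ψ|² dx = 3.9385.
⟨p⟩ = 0.0000 and ⟨p²⟩ = 10.526.
(Δp)² = 10.526 − (0.0000)² = 10.526.

10.5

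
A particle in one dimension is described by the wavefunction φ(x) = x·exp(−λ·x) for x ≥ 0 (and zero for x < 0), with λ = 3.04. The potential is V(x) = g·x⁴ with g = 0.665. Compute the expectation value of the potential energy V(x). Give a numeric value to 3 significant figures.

⟨V⟩ = ∫ V(x)·|φ|² dx / ∫|φ|² dx.
Every integrand reduces to terms xʲ·e^(−2λx) on [0, ∞); use ∫₀^∞ xʲ·e^(−2λx) dx = j!/(2λ)^(j+1).
State is unnormalized: ∫|φ|² dx = 0.0088986, and ∫φ*·V(x)·φ dx = 0.0015589, so ⟨V⟩ = 0.0015589 / 0.0088986.
⟨V⟩ = 0.17519.

0.175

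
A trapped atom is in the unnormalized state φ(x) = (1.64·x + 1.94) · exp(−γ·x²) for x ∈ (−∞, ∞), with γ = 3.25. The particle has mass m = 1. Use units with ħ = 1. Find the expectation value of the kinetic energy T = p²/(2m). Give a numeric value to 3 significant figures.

1.79

T = −(ħ²/2m) d²/dx², so ⟨T⟩ = −(ħ²/2m) ∫ φ*·φ'' dx / ∫|φ|² dx; with m = 1.
Expand each integrand as polynomial × e^(−2γx²) and use ∫x^(2j)·e^(−2γx²) dx = (2j−1)!!/(4γ)^j · √(π/(2γ)), odd powers → 0; here √(π/(2γ)) = 0.69521. Differentiate with the product rule, d/dx e^(−γx²) = −2γx·e^(−γx²).
State is unnormalized: ∫|φ|² dx = 2.7603, and ∫φ*·(−ħ²/2m · φ'') dx = 4.9530, so ⟨T⟩ = 4.9530 / 2.7603.
⟨T⟩ = 1.7943.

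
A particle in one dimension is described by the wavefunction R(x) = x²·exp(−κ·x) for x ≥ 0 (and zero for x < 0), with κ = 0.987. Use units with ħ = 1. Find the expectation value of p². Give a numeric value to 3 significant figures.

p² R = −ħ² d²R/dx²; ⟨p²⟩ = −ħ² ∫ R*·R'' dx / ∫|R|² dx.
Differentiate x²·exp(−κ·x) with the product rule; every integrand then reduces to terms xʲ·e^(−2κx) on [0, ∞), with ∫₀^∞ xʲ·e^(−2κx) dx = j!/(2κ)^(j+1).
State is unnormalized: ∫|R|² dx = 0.80071, and ∫R*·(−ħ² R'') dx = 0.26001, so ⟨p²⟩ = 0.26001 / 0.80071.
⟨p²⟩ = 0.32472.

0.325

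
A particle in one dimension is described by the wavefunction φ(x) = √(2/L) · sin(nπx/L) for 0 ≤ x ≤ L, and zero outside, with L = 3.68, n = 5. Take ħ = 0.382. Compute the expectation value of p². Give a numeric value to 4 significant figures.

p² φ = −ħ² d²φ/dx²; ⟨p²⟩ = −ħ² ∫ φ*·φ'' dx.
d/dx sin(nπx/L) = (nπ/L)·cos(nπx/L) and d²/dx² sin(nπx/L) = −(nπ/L)²·sin(nπx/L); on 0 ≤ x ≤ L, ∫sin²(nπx/L) dx = L/2 and ∫sin(nπx/L)·cos(nπx/L) dx = 0.
⟨p²⟩ = 2.6587.

2.659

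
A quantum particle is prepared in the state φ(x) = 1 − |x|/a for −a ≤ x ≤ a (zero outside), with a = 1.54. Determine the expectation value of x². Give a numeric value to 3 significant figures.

⟨x²⟩ = ∫ x²·|φ|² dx / ∫|φ|² dx (integrals over the domain).
φ is even, so ∫ over [−a, a] = 2∫₀ᵃ with φ = 1 − x/a there: ∫₀ᵃ (1 − x/a)² dx = a/3, ∫₀ᵃ x²(1 − x/a)² dx = a³/30, ∫₀ᵃ x⁴(1 − x/a)² dx = a⁵/105.
State is unnormalized: ∫|φ|² dx = 1.0267, and ∫φ*·x²·φ dx = 0.24348, so ⟨x²⟩ = 0.24348 / 1.0267.
⟨x²⟩ = 0.23716.

0.237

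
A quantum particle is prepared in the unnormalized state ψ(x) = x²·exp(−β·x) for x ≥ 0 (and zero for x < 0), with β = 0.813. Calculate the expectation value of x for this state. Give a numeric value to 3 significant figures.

3.08

⟨x⟩ = ∫ x·|ψ|² dx / ∫|ψ|² dx (integrals over the domain).
Every integrand reduces to terms xʲ·e^(−2βx) on [0, ∞); use ∫₀^∞ xʲ·e^(−2βx) dx = j!/(2β)^(j+1).
State is unnormalized: ∫|ψ|² dx = 2.1116, and ∫ψ*·x·ψ dx = 6.4932, so ⟨x⟩ = 6.4932 / 2.1116.
⟨x⟩ = 3.0750.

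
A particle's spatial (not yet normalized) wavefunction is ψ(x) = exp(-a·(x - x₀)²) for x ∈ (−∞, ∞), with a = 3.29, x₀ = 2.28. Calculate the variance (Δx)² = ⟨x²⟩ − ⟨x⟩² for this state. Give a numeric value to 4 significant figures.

0.07599

Compute ⟨x⟩ and ⟨x²⟩ separately, then (Δx)² = ⟨x²⟩ − ⟨x⟩².
Gaussian moments (u = x − x₀): ∫u^(2j)·e^(−2au²) du = (2j−1)!!/(4a)^j · √(π/(2a)), odd powers integrate to 0; here √(π/(2a)) = 0.69097.
Normalization: ∫|ψ|² dx = 0.69097.
⟨x⟩ = 2.2800 and ⟨x²⟩ = 5.2744.
(Δx)² = 5.2744 − (2.2800)² = 0.075988.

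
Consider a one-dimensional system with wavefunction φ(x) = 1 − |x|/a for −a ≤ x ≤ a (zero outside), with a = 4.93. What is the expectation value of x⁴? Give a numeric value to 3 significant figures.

⟨x⁴⟩ = ∫ x⁴·|φ|² dx / ∫|φ|² dx (integrals over the domain).
φ is even, so ∫ over [−a, a] = 2∫₀ᵃ with φ = 1 − x/a there: ∫₀ᵃ (1 − x/a)² dx = a/3, ∫₀ᵃ x²(1 − x/a)² dx = a³/30, ∫₀ᵃ x⁴(1 − x/a)² dx = a⁵/105.
State is unnormalized: ∫|φ|² dx = 3.2867, and ∫φ*·x⁴·φ dx = 55.472, so ⟨x⁴⟩ = 55.472 / 3.2867.
⟨x⁴⟩ = 16.878.

16.9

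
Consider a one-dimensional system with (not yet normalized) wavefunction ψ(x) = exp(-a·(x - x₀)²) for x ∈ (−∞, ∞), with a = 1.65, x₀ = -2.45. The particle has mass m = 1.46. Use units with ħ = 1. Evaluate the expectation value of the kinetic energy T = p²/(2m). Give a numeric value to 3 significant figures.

T = −(ħ²/2m) d²/dx², so ⟨T⟩ = −(ħ²/2m) ∫ ψ*·ψ'' dx / ∫|ψ|² dx; with m = 1.46.
Gaussian moments (u = x − x₀): ∫u^(2j)·e^(−2au²) du = (2j−1)!!/(4a)^j · √(π/(2a)), odd powers integrate to 0; here √(π/(2a)) = 0.97570. Derivatives: d/dx e^(−au²) = −2au·e^(−au²), d²/dx² e^(−au²) = (4a²u² − 2a)·e^(−au²).
State is unnormalized: ∫|ψ|² dx = 0.97570, and ∫ψ*·(−ħ²/2m · ψ'') dx = 0.55134, so ⟨T⟩ = 0.55134 / 0.97570.
⟨T⟩ = 0.56507.

0.565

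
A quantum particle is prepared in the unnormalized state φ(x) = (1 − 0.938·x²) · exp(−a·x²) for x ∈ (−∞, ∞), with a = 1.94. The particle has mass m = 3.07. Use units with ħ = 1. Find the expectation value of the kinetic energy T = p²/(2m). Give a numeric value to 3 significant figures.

T = −(ħ²/2m) d²/dx², so ⟨T⟩ = −(ħ²/2m) ∫ φ*·φ'' dx / ∫|φ|² dx; with m = 3.07.
Expand each integrand as polynomial × e^(−2ax²) and use ∫x^(2j)·e^(−2ax²) dx = (2j−1)!!/(4a)^j · √(π/(2a)), odd powers → 0; here √(π/(2a)) = 0.89983. Differentiate with the product rule, d/dx e^(−ax²) = −2ax·e^(−ax²).
State is unnormalized: ∫|φ|² dx = 0.72173, and ∫φ*·(−ħ²/2m · φ'') dx = 0.38212, so ⟨T⟩ = 0.38212 / 0.72173.
⟨T⟩ = 0.52945.

0.529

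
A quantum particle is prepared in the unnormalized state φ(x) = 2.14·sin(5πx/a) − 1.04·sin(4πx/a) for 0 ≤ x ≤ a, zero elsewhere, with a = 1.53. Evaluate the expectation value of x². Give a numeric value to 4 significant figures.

1.143

⟨x²⟩ = ∫ x²·|φ|² dx / ∫|φ|² dx (integrals over the domain).
On 0 ≤ x ≤ a (j ≠ l): ∫sin²(jπx/a) dx = a/2, ∫sin(jπx/a)·sin(lπx/a) dx = 0; diagonal moments ∫x·sin²(jπx/a) dx = a²/4, ∫x²·sin²(jπx/a) dx = a³·(1/6 − 1/(4j²π²)); cross terms ∫x·sin(jπx/a)·sin(lπx/a) dx = 0 for j + l even and −4jla²/(π²(j² − l²)²) for j + l odd, ∫x²·sin(jπx/a)·sin(lπx/a) dx = (−1)^(j+l)·4jla³/(π²(j² − l²)²); higher powers the same way via product-to-sum and parts.
State is unnormalized: ∫|φ|² dx = 4.3308, and ∫φ*·x²·φ dx = 4.9519, so ⟨x²⟩ = 4.9519 / 4.3308.
⟨x²⟩ = 1.1434.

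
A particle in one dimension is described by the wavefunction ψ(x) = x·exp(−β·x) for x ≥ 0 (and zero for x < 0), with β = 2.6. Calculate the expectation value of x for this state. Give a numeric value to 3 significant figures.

⟨x⟩ = ∫ x·|ψ|² dx / ∫|ψ|² dx (integrals over the domain).
Every integrand reduces to terms xʲ·e^(−2βx) on [0, ∞); use ∫₀^∞ xʲ·e^(−2βx) dx = j!/(2β)^(j+1).
State is unnormalized: ∫|ψ|² dx = 0.014224, and ∫ψ*·x·ψ dx = 0.0082061, so ⟨x⟩ = 0.0082061 / 0.014224.
⟨x⟩ = 0.57692.

0.577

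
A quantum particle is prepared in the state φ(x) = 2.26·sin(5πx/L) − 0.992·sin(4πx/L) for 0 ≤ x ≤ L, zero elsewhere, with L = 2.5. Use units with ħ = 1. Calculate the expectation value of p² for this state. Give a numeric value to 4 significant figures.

p² φ = −ħ² d²φ/dx²; ⟨p²⟩ = −ħ² ∫ φ*·φ'' dx / ∫|φ|² dx.
d²/dx² sin(jπx/L) = −(jπ/L)²·sin(jπx/L); on 0 ≤ x ≤ L, ∫sin²(jπx/L) dx = L/2 and ∫sin(jπx/L)·sin(lπx/L) dx = 0 for j ≠ l, so only diagonal terms survive in ∫|φ|² and ∫φ·φ″; ∫φ·φ′ dx = [φ²/2] between the walls = 0.
State is unnormalized: ∫|φ|² dx = 7.6146, and ∫φ*·(−ħ² φ'') dx = 283.13, so ⟨p²⟩ = 283.13 / 7.6146.
⟨p²⟩ = 37.183.

37.18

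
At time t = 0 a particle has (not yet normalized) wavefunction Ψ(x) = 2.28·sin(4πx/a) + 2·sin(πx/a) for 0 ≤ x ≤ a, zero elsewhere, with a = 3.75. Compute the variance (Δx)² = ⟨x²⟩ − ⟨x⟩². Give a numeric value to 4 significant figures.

0.8340

Compute ⟨x⟩ and ⟨x²⟩ separately, then (Δx)² = ⟨x²⟩ − ⟨x⟩².
On 0 ≤ x ≤ a (j ≠ l): ∫sin²(jπx/a) dx = a/2, ∫sin(jπx/a)·sin(lπx/a) dx = 0; diagonal moments ∫x·sin²(jπx/a) dx = a²/4, ∫x²·sin²(jπx/a) dx = a³·(1/6 − 1/(4j²π²)); cross terms ∫x·sin(jπx/a)·sin(lπx/a) dx = 0 for j + l even and −4jla²/(π²(j² − l²)²) for j + l odd, ∫x²·sin(jπx/a)·sin(lπx/a) dx = (−1)^(j+l)·4jla³/(π²(j² − l²)²); higher powers the same way via product-to-sum and parts.
Normalization: ∫|Ψ|² dx = 17.247.
⟨x⟩ = 1.8214 and ⟨x²⟩ = 4.1516.
(Δx)² = 4.1516 − (1.8214)² = 0.83404.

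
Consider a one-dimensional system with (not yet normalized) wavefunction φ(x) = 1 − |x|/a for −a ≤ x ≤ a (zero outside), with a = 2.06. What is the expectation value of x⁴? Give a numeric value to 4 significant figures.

⟨x⁴⟩ = ∫ x⁴·|φ|² dx / ∫|φ|² dx (integrals over the domain).
φ is even, so ∫ over [−a, a] = 2∫₀ᵃ with φ = 1 − x/a there: ∫₀ᵃ (1 − x/a)² dx = a/3, ∫₀ᵃ x²(1 − x/a)² dx = a³/30, ∫₀ᵃ x⁴(1 − x/a)² dx = a⁵/105.
State is unnormalized: ∫|φ|² dx = 1.3733, and ∫φ*·x⁴·φ dx = 0.70661, so ⟨x⁴⟩ = 0.70661 / 1.3733.
⟨x⁴⟩ = 0.51452.

0.5145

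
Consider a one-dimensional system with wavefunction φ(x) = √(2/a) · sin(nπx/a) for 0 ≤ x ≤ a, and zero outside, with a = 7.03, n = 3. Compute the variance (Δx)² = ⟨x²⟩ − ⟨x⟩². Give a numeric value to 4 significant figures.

3.840

Compute ⟨x⟩ and ⟨x²⟩ separately, then (Δx)² = ⟨x²⟩ − ⟨x⟩².
With sin²θ = (1 − cos2θ)/2 on 0 ≤ x ≤ a: ∫sin²(nπx/a) dx = a/2, ∫x·sin²(nπx/a) dx = a²/4, ∫x²·sin²(nπx/a) dx = a³·(1/6 − 1/(4n²π²)); higher powers xᵏ the same way, integrating xᵏ·cos(2nπx/a) by parts.
⟨x⟩ = 3.5150 and ⟨x²⟩ = 16.195.
(Δx)² = 16.195 − (3.5150)² = 3.8402.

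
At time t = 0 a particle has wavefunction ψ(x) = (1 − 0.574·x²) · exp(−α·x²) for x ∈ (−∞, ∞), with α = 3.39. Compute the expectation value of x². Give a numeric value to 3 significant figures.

0.0619

⟨x²⟩ = ∫ x²·|ψ|² dx / ∫|ψ|² dx (integrals over the domain).
Expand each integrand as polynomial × e^(−2αx²) and use ∫x^(2j)·e^(−2αx²) dx = (2j−1)!!/(4α)^j · √(π/(2α)), odd powers → 0; here √(π/(2α)) = 0.68071.
State is unnormalized: ∫|ψ|² dx = 0.62674, and ∫ψ*·x²·ψ dx = 0.038799, so ⟨x²⟩ = 0.038799 / 0.62674.
⟨x²⟩ = 0.061906.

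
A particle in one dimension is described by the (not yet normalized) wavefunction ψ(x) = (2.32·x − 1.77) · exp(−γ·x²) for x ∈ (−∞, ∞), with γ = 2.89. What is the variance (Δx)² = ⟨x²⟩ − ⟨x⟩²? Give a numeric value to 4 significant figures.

Compute ⟨x⟩ and ⟨x²⟩ separately, then (Δx)² = ⟨x²⟩ − ⟨x⟩².
Expand each integrand as polynomial × e^(−2γx²) and use ∫x^(2j)·e^(−2γx²) dx = (2j−1)!!/(4γ)^j · √(π/(2γ)), odd powers → 0; here √(π/(2γ)) = 0.73724.
Normalization: ∫|ψ|² dx = 2.6530.
⟨x⟩ = -0.19743 and ⟨x²⟩ = 0.10889.
(Δx)² = 0.10889 − (-0.19743)² = 0.069912.

0.06991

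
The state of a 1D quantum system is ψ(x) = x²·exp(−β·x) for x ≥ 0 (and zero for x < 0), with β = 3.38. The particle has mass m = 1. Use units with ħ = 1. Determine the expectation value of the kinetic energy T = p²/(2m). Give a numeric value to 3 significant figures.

T = −(ħ²/2m) d²/dx², so ⟨T⟩ = −(ħ²/2m) ∫ ψ*·ψ'' dx / ∫|ψ|² dx; with m = 1.
Differentiate x²·exp(−β·x) with the product rule; every integrand then reduces to terms xʲ·e^(−2βx) on [0, ∞), with ∫₀^∞ xʲ·e^(−2βx) dx = j!/(2β)^(j+1).
State is unnormalized: ∫|ψ|² dx = 0.0017001, and ∫ψ*·(−ħ²/2m · ψ'') dx = 0.0032371, so ⟨T⟩ = 0.0032371 / 0.0017001.
⟨T⟩ = 1.9041.

1.90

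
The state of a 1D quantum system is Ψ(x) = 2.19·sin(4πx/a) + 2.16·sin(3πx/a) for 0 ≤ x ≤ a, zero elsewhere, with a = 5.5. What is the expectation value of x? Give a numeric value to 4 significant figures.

1.658

⟨x⟩ = ∫ x·|Ψ|² dx / ∫|Ψ|² dx (integrals over the domain).
On 0 ≤ x ≤ a (j ≠ l): ∫sin²(jπx/a) dx = a/2, ∫sin(jπx/a)·sin(lπx/a) dx = 0; diagonal moments ∫x·sin²(jπx/a) dx = a²/4, ∫x²·sin²(jπx/a) dx = a³·(1/6 − 1/(4j²π²)); cross terms ∫x·sin(jπx/a)·sin(lπx/a) dx = 0 for j + l even and −4jla²/(π²(j² − l²)²) for j + l odd, ∫x²·sin(jπx/a)·sin(lπx/a) dx = (−1)^(j+l)·4jla³/(π²(j² − l²)²); higher powers the same way via product-to-sum and parts.
State is unnormalized: ∫|Ψ|² dx = 26.020, and ∫Ψ*·x·Ψ dx = 43.149, so ⟨x⟩ = 43.149 / 26.020.
⟨x⟩ = 1.6583.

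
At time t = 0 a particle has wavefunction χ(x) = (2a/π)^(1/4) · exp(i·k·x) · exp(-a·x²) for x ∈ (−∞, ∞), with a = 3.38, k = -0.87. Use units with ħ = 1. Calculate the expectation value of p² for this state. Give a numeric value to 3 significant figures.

4.14

p² χ = −ħ² d²χ/dx²; ⟨p²⟩ = −ħ² ∫ χ*·χ'' dx.
Gaussian moments: ∫x^(2j)·e^(−2ax²) dx = (2j−1)!!/(4a)^j · √(π/(2a)), odd powers integrate to 0; here √(π/(2a)) = 0.68171. Derivatives: χ′ = (ik − 2ax)·χ, χ″ = ((ik − 2ax)² − 2a)·χ; the odd-in-x pieces drop out.
⟨p²⟩ = 4.1369.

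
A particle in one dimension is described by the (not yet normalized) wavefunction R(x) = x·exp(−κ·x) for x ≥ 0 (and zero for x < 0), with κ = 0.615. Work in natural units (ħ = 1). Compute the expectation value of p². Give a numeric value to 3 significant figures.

p² R = −ħ² d²R/dx²; ⟨p²⟩ = −ħ² ∫ R*·R'' dx / ∫|R|² dx.
Differentiate x·exp(−κ·x) with the product rule; every integrand then reduces to terms xʲ·e^(−2κx) on [0, ∞), with ∫₀^∞ xʲ·e^(−2κx) dx = j!/(2κ)^(j+1).
State is unnormalized: ∫|R|² dx = 1.0748, and ∫R*·(−ħ² R'') dx = 0.40650, so ⟨p²⟩ = 0.40650 / 1.0748.
⟨p²⟩ = 0.37823.

0.378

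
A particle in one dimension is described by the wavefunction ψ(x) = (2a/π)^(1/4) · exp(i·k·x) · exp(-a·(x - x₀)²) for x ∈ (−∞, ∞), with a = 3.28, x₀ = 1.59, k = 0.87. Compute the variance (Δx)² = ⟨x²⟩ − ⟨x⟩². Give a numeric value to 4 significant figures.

0.07622

Compute ⟨x⟩ and ⟨x²⟩ separately, then (Δx)² = ⟨x²⟩ − ⟨x⟩².
Gaussian moments (u = x − x₀): ∫u^(2j)·e^(−2au²) du = (2j−1)!!/(4a)^j · √(π/(2a)), odd powers integrate to 0; here √(π/(2a)) = 0.69203.
⟨x⟩ = 1.5900 and ⟨x²⟩ = 2.6043.
(Δx)² = 2.6043 − (1.5900)² = 0.076220.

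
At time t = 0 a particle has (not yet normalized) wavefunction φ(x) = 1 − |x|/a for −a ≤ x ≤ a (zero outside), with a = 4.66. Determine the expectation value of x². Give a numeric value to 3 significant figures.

2.17

⟨x²⟩ = ∫ x²·|φ|² dx / ∫|φ|² dx (integrals over the domain).
φ is even, so ∫ over [−a, a] = 2∫₀ᵃ with φ = 1 − x/a there: ∫₀ᵃ (1 − x/a)² dx = a/3, ∫₀ᵃ x²(1 − x/a)² dx = a³/30, ∫₀ᵃ x⁴(1 − x/a)² dx = a⁵/105.
State is unnormalized: ∫|φ|² dx = 3.1067, and ∫φ*·x²·φ dx = 6.7463, so ⟨x²⟩ = 6.7463 / 3.1067.
⟨x²⟩ = 2.1716.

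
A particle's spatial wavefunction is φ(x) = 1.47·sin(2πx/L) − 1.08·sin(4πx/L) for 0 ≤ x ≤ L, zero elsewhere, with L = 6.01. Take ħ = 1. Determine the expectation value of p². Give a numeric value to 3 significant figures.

2.24

p² φ = −ħ² d²φ/dx²; ⟨p²⟩ = −ħ² ∫ φ*·φ'' dx / ∫|φ|² dx.
d²/dx² sin(jπx/L) = −(jπ/L)²·sin(jπx/L); on 0 ≤ x ≤ L, ∫sin²(jπx/L) dx = L/2 and ∫sin(jπx/L)·sin(lπx/L) dx = 0 for j ≠ l, so only diagonal terms survive in ∫|φ|² and ∫φ·φ″; ∫φ·φ′ dx = [φ²/2] between the walls = 0.
State is unnormalized: ∫|φ|² dx = 9.9985, and ∫φ*·(−ħ² φ'') dx = 22.421, so ⟨p²⟩ = 22.421 / 9.9985.
⟨p²⟩ = 2.2424.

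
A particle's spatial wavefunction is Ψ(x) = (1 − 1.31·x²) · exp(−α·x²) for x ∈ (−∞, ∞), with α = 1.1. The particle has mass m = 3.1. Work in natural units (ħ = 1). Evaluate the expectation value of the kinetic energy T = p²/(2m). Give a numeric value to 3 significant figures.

0.586

T = −(ħ²/2m) d²/dx², so ⟨T⟩ = −(ħ²/2m) ∫ Ψ*·Ψ'' dx / ∫|Ψ|² dx; with m = 3.1.
Expand each integrand as polynomial × e^(−2αx²) and use ∫x^(2j)·e^(−2αx²) dx = (2j−1)!!/(4α)^j · √(π/(2α)), odd powers → 0; here √(π/(2α)) = 1.1950. Differentiate with the product rule, d/dx e^(−αx²) = −2αx·e^(−αx²).
State is unnormalized: ∫|Ψ|² dx = 0.80120, and ∫Ψ*·(−ħ²/2m · Ψ'') dx = 0.46981, so ⟨T⟩ = 0.46981 / 0.80120.
⟨T⟩ = 0.58638.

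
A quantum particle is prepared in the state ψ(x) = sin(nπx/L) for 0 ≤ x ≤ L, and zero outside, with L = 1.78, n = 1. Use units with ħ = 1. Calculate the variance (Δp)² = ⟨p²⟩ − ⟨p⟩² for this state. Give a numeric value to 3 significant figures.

3.12

Compute ⟨p⟩ and ⟨p²⟩ separately; (Δp)² = ⟨p²⟩ − ⟨p⟩².
d/dx sin(nπx/L) = (nπ/L)·cos(nπx/L) and d²/dx² sin(nπx/L) = −(nπ/L)²·sin(nπx/L); on 0 ≤ x ≤ L, ∫sin²(nπx/L) dx = L/2 and ∫sin(nπx/L)·cos(nπx/L) dx = 0.
Normalization: ∫|ψ|² dx = 0.89000.
⟨p⟩ = 0.0000 and ⟨p²⟩ = 3.1150.
(Δp)² = 3.1150 − (0.0000)² = 3.1150.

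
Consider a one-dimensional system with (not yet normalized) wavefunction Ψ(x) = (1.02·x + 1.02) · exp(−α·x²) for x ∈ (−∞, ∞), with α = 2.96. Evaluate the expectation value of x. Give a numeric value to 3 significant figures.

⟨x⟩ = ∫ x·|Ψ|² dx / ∫|Ψ|² dx (integrals over the domain).
Expand each integrand as polynomial × e^(−2αx²) and use ∫x^(2j)·e^(−2αx²) dx = (2j−1)!!/(4α)^j · √(π/(2α)), odd powers → 0; here √(π/(2α)) = 0.72847.
State is unnormalized: ∫|Ψ|² dx = 0.82192, and ∫Ψ*·x·Ψ dx = 0.12802, so ⟨x⟩ = 0.12802 / 0.82192.
⟨x⟩ = 0.15576.

0.156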